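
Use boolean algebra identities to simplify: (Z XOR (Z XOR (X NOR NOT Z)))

By XOR self-cancellation ((E XOR v) XOR v = E):
= (X NOR NOT Z)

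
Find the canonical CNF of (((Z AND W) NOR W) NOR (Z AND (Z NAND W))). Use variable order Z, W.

(Z OR W) AND (NOT Z OR W)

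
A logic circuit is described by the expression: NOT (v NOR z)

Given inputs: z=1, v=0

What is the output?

Substituting: NOT (0 NOR 1)
= 1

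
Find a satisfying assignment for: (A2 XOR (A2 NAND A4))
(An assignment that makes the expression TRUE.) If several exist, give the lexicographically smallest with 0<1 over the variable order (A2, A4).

A2=0, A4=0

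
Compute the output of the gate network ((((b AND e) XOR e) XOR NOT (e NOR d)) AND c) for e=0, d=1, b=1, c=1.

Substituting: ((((1 AND 0) XOR 0) XOR NOT (0 NOR 1)) AND 1)
= 1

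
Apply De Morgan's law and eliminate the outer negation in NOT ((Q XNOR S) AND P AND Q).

NOT (Q XNOR S) OR NOT P OR NOT Q
De Morgan's: NOT(AND of terms) = OR of negations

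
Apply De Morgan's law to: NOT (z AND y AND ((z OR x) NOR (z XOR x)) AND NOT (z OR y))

NOT z OR NOT y OR NOT ((z OR x) NOR (z XOR x)) OR (z OR y)
De Morgan's: NOT(AND of terms) = OR of negations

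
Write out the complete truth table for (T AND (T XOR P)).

T | P | Output
--------------
0 | 0 | 0
0 | 1 | 0
1 | 0 | 1
1 | 1 | 0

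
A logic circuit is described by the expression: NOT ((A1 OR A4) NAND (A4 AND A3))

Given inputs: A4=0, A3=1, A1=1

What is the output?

Substituting: NOT ((1 OR 0) NAND (0 AND 1))
= 0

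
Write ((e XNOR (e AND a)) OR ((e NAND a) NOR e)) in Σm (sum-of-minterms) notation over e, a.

Σm(0, 1, 3) = (NOT e AND NOT a) OR (NOT e AND a) OR (e AND a)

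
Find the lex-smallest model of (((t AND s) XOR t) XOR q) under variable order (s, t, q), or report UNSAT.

s=0, t=0, q=1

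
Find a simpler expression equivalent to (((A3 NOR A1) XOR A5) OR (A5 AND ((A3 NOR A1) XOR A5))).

By absorption (E OR (E AND v) = E):
= ((A3 NOR A1) XOR A5)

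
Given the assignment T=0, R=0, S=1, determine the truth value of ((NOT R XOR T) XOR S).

Substituting: ((NOT 0 XOR 0) XOR 1)
= 0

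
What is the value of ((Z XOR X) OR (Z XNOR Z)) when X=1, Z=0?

Substituting: ((0 XOR 1) OR (0 XNOR 0))
= 1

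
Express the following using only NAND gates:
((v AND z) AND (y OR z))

((((v NAND z) NAND (v NAND z)) NAND ((y NAND y) NAND (z NAND z))) NAND (((v NAND z) NAND (v NAND z)) NAND ((y NAND y) NAND (z NAND z))))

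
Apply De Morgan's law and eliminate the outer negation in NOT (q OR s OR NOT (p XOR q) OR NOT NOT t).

NOT q AND NOT s AND (p XOR q) AND NOT t
De Morgan's: NOT(OR of terms) = AND of negations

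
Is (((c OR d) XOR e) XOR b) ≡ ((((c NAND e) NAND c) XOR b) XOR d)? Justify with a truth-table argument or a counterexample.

No. Counterexample: with c=0, e=0, b=0, d=0, Expression 1 = 0 but Expression 2 = 1.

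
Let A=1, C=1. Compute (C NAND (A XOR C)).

Substituting: (1 NAND (1 XOR 1))
= 1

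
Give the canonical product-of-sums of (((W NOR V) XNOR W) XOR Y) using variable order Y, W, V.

ΠM(0, 2, 3, 5) = (Y OR W OR V) AND (Y OR NOT W OR V) AND (Y OR NOT W OR NOT V) AND (NOT Y OR W OR NOT V)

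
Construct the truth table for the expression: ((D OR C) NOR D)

D | C | Output
--------------
0 | 0 | 1
0 | 1 | 0
1 | 0 | 0
1 | 1 | 0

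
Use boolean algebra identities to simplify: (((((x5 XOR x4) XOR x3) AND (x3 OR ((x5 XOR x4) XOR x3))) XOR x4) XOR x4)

By XOR self-cancellation ((E XOR v) XOR v = E) then absorption (E AND (E OR v) = E):
= ((x5 XOR x4) XOR x3)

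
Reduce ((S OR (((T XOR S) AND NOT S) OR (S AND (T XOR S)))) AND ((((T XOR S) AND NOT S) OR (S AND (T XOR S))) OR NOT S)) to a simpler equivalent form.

By distribution ((E OR v) AND (E OR NOT v) = E) then distribution ((E AND v) OR (E AND NOT v) = E):
= (T XOR S)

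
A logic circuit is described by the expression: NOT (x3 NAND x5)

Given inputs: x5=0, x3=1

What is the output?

Substituting: NOT (1 NAND 0)
= 0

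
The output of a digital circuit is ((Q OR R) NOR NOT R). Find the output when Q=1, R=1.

Substituting: ((1 OR 1) NOR NOT 1)
= 0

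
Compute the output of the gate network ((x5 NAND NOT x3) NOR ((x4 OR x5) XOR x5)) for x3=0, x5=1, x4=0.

Substituting: ((1 NAND NOT 0) NOR ((0 OR 1) XOR 1))
= 1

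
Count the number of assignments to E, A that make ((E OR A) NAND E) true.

Satisfying assignments: (0,0), (0,1)
Count: 2 out of 4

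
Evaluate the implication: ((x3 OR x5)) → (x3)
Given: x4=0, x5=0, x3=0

Antecedent ((x3 OR x5)) = 0; consequent (x3) = 0.
0 → 0 = 1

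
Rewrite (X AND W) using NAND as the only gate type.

((X NAND W) NAND (X NAND W))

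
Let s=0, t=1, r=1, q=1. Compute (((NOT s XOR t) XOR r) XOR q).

Substituting: (((NOT 0 XOR 1) XOR 1) XOR 1)
= 0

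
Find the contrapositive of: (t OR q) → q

Contrapositive: NOT q → NOT (t OR q)
Note: A statement and its contrapositive are logically equivalent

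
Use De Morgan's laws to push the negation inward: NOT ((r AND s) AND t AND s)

NOT (r AND s) OR NOT t OR NOT s
De Morgan's: NOT(AND of terms) = OR of negations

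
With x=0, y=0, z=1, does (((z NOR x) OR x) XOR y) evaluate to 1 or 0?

Substituting: (((1 NOR 0) OR 0) XOR 0)
= 0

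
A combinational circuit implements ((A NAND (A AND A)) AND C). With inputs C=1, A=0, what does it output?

Substituting: ((0 NAND (0 AND 0)) AND 1)
= 1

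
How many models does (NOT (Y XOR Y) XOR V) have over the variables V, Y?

Satisfying assignments: (0,0), (0,1)
Count: 2 out of 4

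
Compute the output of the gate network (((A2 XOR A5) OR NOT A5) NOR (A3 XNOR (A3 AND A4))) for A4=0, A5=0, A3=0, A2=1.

Substituting: (((1 XOR 0) OR NOT 0) NOR (0 XNOR (0 AND 0)))
= 0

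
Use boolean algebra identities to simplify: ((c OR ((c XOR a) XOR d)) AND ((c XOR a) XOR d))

By absorption (E AND (E OR v) = E):
= ((c XOR a) XOR d)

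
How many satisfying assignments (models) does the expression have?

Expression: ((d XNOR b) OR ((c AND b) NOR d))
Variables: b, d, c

Satisfying assignments: (0,0,0), (0,0,1), (1,0,0), (1,1,0), (1,1,1)
Count: 5 out of 8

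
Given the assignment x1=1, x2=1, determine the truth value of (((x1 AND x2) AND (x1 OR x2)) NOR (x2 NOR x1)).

Substituting: (((1 AND 1) AND (1 OR 1)) NOR (1 NOR 1))
= 0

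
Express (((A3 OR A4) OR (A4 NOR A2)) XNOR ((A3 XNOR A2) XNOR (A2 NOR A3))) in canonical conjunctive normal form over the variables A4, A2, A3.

(A4 OR NOT A2 OR A3) AND (A4 OR NOT A2 OR NOT A3) AND (NOT A4 OR NOT A2 OR NOT A3)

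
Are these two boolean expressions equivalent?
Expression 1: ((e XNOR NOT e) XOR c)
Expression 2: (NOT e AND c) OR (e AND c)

Yes, they are equivalent — the two output columns agree on all 4 assignments:
e | c | Expression 1 | Expression 2
-----------------------------------
0 | 0 | 0 | 0
0 | 1 | 1 | 1
1 | 0 | 0 | 0
1 | 1 | 1 | 1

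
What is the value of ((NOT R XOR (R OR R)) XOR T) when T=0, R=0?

Substituting: ((NOT 0 XOR (0 OR 0)) XOR 0)
= 1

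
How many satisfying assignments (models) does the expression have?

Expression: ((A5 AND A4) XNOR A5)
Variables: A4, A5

Satisfying assignments: (0,0), (1,0), (1,1)
Count: 3 out of 4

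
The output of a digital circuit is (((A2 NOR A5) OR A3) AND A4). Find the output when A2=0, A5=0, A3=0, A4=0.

Substituting: (((0 NOR 0) OR 0) AND 0)
= 0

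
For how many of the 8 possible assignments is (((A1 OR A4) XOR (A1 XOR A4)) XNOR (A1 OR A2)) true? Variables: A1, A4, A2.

Satisfying assignments: (0,0,0), (0,1,0), (1,1,0), (1,1,1)
Count: 4 out of 8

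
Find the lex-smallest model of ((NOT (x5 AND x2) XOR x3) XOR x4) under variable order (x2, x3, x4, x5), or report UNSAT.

x2=0, x3=0, x4=0, x5=0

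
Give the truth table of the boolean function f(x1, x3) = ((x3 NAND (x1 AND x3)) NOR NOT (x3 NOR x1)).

x1 | x3 | Output
----------------
0 | 0 | 0
0 | 1 | 0
1 | 0 | 0
1 | 1 | 0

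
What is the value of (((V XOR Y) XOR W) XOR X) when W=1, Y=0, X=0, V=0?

Substituting: (((0 XOR 0) XOR 1) XOR 0)
= 1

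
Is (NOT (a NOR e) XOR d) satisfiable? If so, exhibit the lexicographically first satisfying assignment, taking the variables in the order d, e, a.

d=0, e=0, a=1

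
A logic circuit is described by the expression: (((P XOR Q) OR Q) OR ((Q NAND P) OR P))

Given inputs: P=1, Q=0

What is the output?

Substituting: (((1 XOR 0) OR 0) OR ((0 NAND 1) OR 1))
= 1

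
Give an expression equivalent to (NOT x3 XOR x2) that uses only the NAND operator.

(((x3 NAND x3) NAND ((x3 NAND x3) NAND x2)) NAND (x2 NAND ((x3 NAND x3) NAND x2)))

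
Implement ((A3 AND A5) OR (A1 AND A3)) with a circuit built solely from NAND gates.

((((A3 NAND A5) NAND (A3 NAND A5)) NAND ((A3 NAND A5) NAND (A3 NAND A5))) NAND (((A1 NAND A3) NAND (A1 NAND A3)) NAND ((A1 NAND A3) NAND (A1 NAND A3))))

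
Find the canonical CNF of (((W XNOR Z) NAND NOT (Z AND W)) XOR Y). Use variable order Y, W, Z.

(Y OR W OR Z) AND (NOT Y OR W OR NOT Z) AND (NOT Y OR NOT W OR Z) AND (NOT Y OR NOT W OR NOT Z)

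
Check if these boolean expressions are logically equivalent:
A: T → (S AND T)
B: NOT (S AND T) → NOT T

Yes, Contrapositive is always equivalent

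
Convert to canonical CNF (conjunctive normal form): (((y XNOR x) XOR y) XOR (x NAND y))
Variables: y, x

(y OR x) AND (NOT y OR x) AND (NOT y OR NOT x)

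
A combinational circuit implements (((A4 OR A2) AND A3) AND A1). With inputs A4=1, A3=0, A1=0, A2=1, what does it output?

Substituting: (((1 OR 1) AND 0) AND 0)
= 0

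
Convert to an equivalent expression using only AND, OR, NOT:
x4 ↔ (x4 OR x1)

(x4 AND (x4 OR x1)) OR (NOT x4 AND NOT (x4 OR x1))
(Biconditional = both true or both false)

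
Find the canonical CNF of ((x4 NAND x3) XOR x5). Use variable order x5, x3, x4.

(x5 OR NOT x3 OR NOT x4) AND (NOT x5 OR x3 OR x4) AND (NOT x5 OR x3 OR NOT x4) AND (NOT x5 OR NOT x3 OR x4)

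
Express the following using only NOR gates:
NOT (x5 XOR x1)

(((((x5 NOR x1) NOR (x5 NOR x1)) NOR ((x5 NOR x1) NOR (x5 NOR x1))) NOR ((((x5 NOR x5) NOR (x1 NOR x1)) NOR ((x5 NOR x5) NOR (x1 NOR x1))) NOR (((x5 NOR x5) NOR (x1 NOR x1)) NOR ((x5 NOR x5) NOR (x1 NOR x1))))) NOR ((((x5 NOR x1) NOR (x5 NOR x1)) NOR ((x5 NOR x1) NOR (x5 NOR x1))) NOR ((((x5 NOR x5) NOR (x1 NOR x1)) NOR ((x5 NOR x5) NOR (x1 NOR x1))) NOR (((x5 NOR x5) NOR (x1 NOR x1)) NOR ((x5 NOR x5) NOR (x1 NOR x1))))))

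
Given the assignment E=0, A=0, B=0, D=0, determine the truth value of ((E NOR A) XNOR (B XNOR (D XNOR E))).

Substituting: ((0 NOR 0) XNOR (0 XNOR (0 XNOR 0)))
= 0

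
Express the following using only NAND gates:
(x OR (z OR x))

((x NAND x) NAND (((z NAND z) NAND (x NAND x)) NAND ((z NAND z) NAND (x NAND x))))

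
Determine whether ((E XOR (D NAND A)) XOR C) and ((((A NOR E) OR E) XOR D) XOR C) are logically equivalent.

No. Counterexample: with E=0, A=0, D=1, C=0, Expression 1 = 1 but Expression 2 = 0.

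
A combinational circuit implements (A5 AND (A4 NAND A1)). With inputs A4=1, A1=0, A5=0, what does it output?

Substituting: (0 AND (1 NAND 0))
= 0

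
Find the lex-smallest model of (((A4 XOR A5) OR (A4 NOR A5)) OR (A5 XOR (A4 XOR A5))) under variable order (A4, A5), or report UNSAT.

A4=0, A5=0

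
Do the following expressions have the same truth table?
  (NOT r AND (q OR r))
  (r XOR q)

No. Counterexample: with r=1, q=0, Expression 1 = 0 but Expression 2 = 1.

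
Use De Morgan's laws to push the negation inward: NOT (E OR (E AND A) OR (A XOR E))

NOT E AND NOT (E AND A) AND NOT (A XOR E)
De Morgan's: NOT(OR of terms) = AND of negations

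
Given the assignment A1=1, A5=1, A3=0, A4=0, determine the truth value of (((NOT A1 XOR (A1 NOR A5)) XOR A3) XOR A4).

Substituting: (((NOT 1 XOR (1 NOR 1)) XOR 0) XOR 0)
= 0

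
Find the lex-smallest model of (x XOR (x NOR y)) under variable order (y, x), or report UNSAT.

y=0, x=0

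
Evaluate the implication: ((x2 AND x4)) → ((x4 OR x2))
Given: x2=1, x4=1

Antecedent ((x2 AND x4)) = 1; consequent ((x4 OR x2)) = 1.
1 → 1 = 1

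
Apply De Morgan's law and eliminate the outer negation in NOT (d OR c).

NOT d AND NOT c
De Morgan's: NOT(OR of terms) = AND of negations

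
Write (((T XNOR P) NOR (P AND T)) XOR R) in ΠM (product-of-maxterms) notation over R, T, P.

ΠM(0, 3, 5, 6) = (R OR T OR P) AND (R OR NOT T OR NOT P) AND (NOT R OR T OR NOT P) AND (NOT R OR NOT T OR P)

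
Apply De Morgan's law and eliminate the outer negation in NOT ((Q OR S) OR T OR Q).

NOT (Q OR S) AND NOT T AND NOT Q
De Morgan's: NOT(OR of terms) = AND of negations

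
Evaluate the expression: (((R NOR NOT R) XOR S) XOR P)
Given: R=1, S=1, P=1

Substituting: (((1 NOR NOT 1) XOR 1) XOR 1)
= 0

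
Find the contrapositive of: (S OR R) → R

Contrapositive: NOT R → NOT (S OR R)
Note: A statement and its contrapositive are logically equivalent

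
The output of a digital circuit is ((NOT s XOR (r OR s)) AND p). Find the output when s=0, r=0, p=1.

Substituting: ((NOT 0 XOR (0 OR 0)) AND 1)
= 1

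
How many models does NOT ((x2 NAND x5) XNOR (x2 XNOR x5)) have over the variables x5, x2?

Satisfying assignments: (0,1), (1,0), (1,1)
Count: 3 out of 4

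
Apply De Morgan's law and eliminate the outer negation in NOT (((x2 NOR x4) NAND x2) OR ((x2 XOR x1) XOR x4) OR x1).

NOT ((x2 NOR x4) NAND x2) AND NOT ((x2 XOR x1) XOR x4) AND NOT x1
De Morgan's: NOT(OR of terms) = AND of negations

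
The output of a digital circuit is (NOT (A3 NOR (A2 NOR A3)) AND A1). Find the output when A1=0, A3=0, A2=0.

Substituting: (NOT (0 NOR (0 NOR 0)) AND 0)
= 0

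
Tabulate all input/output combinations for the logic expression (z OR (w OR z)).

w | z | Output
--------------
0 | 0 | 0
0 | 1 | 1
1 | 0 | 1
1 | 1 | 1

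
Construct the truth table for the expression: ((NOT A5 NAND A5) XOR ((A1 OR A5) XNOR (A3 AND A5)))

A5 | A1 | A3 | Output
---------------------
0 | 0 | 0 | 0
0 | 0 | 1 | 0
0 | 1 | 0 | 1
0 | 1 | 1 | 1
1 | 0 | 0 | 1
1 | 0 | 1 | 0
1 | 1 | 0 | 1
1 | 1 | 1 | 0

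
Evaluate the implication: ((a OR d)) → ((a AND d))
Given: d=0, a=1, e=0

Antecedent ((a OR d)) = 1; consequent ((a AND d)) = 0.
1 → 0 = 0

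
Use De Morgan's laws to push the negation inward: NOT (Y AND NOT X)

NOT Y OR X
De Morgan's: NOT(AND of terms) = OR of negations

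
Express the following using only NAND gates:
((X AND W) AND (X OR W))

((((X NAND W) NAND (X NAND W)) NAND ((X NAND X) NAND (W NAND W))) NAND (((X NAND W) NAND (X NAND W)) NAND ((X NAND X) NAND (W NAND W))))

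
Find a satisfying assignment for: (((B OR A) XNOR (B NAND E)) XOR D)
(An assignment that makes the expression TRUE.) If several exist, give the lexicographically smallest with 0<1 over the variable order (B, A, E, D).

B=0, A=0, E=0, D=1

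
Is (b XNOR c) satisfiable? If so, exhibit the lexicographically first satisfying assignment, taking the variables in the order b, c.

b=0, c=0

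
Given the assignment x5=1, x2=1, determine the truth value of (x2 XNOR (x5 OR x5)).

Substituting: (1 XNOR (1 OR 1))
= 1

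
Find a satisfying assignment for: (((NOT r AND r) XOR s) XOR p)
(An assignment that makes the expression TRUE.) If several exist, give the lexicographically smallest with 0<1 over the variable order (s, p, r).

s=0, p=1, r=0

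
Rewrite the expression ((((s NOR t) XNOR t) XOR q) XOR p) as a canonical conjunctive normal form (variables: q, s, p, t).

(q OR s OR p OR t) AND (q OR s OR p OR NOT t) AND (q OR NOT s OR p OR NOT t) AND (q OR NOT s OR NOT p OR t) AND (NOT q OR s OR NOT p OR t) AND (NOT q OR s OR NOT p OR NOT t) AND (NOT q OR NOT s OR p OR t) AND (NOT q OR NOT s OR NOT p OR NOT t)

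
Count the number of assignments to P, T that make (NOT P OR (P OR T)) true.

Satisfying assignments: (0,0), (0,1), (1,0), (1,1)
Count: 4 out of 4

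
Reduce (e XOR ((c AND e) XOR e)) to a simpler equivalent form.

By XOR self-cancellation ((E XOR v) XOR v = E):
= (c AND e)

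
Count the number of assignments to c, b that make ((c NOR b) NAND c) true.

Satisfying assignments: (0,0), (0,1), (1,0), (1,1)
Count: 4 out of 4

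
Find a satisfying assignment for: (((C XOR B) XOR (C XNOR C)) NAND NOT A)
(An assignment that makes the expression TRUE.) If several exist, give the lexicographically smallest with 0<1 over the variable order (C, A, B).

C=0, A=0, B=1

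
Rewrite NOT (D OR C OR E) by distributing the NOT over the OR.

NOT D AND NOT C AND NOT E
De Morgan's: NOT(OR of terms) = AND of negations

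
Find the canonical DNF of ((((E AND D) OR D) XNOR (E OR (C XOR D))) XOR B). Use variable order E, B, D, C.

(NOT E AND NOT B AND NOT D AND NOT C) OR (NOT E AND NOT B AND D AND NOT C) OR (NOT E AND B AND NOT D AND C) OR (NOT E AND B AND D AND C) OR (E AND NOT B AND D AND NOT C) OR (E AND NOT B AND D AND C) OR (E AND B AND NOT D AND NOT C) OR (E AND B AND NOT D AND C)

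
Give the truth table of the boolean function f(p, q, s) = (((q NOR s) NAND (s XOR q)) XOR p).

p | q | s | Output
------------------
0 | 0 | 0 | 1
0 | 0 | 1 | 1
0 | 1 | 0 | 1
0 | 1 | 1 | 1
1 | 0 | 0 | 0
1 | 0 | 1 | 0
1 | 1 | 0 | 0
1 | 1 | 1 | 0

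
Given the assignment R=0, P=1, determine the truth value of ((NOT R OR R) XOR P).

Substituting: ((NOT 0 OR 0) XOR 1)
= 0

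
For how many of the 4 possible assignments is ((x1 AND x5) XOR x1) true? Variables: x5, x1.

Satisfying assignments: (0,1)
Count: 1 out of 4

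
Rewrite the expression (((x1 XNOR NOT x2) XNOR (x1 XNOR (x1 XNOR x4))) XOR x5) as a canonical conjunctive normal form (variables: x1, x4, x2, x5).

(x1 OR x4 OR x2 OR NOT x5) AND (x1 OR x4 OR NOT x2 OR x5) AND (x1 OR NOT x4 OR x2 OR x5) AND (x1 OR NOT x4 OR NOT x2 OR NOT x5) AND (NOT x1 OR x4 OR x2 OR x5) AND (NOT x1 OR x4 OR NOT x2 OR NOT x5) AND (NOT x1 OR NOT x4 OR x2 OR NOT x5) AND (NOT x1 OR NOT x4 OR NOT x2 OR x5)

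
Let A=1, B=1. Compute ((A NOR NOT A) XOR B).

Substituting: ((1 NOR NOT 1) XOR 1)
= 1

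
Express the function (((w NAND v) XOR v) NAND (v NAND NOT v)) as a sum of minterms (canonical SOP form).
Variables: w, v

Σm(1) = (NOT w AND v)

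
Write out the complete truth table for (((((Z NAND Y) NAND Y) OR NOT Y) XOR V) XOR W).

Z | V | W | Y | Output
----------------------
0 | 0 | 0 | 0 | 1
0 | 0 | 0 | 1 | 0
0 | 0 | 1 | 0 | 0
0 | 0 | 1 | 1 | 1
0 | 1 | 0 | 0 | 0
0 | 1 | 0 | 1 | 1
0 | 1 | 1 | 0 | 1
0 | 1 | 1 | 1 | 0
1 | 0 | 0 | 0 | 1
1 | 0 | 0 | 1 | 1
1 | 0 | 1 | 0 | 0
1 | 0 | 1 | 1 | 0
1 | 1 | 0 | 0 | 0
1 | 1 | 0 | 1 | 0
1 | 1 | 1 | 0 | 1
1 | 1 | 1 | 1 | 1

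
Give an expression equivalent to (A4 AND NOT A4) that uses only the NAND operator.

((A4 NAND (A4 NAND A4)) NAND (A4 NAND (A4 NAND A4)))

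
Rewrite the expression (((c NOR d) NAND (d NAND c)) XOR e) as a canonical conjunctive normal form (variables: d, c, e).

(d OR c OR e) AND (d OR NOT c OR NOT e) AND (NOT d OR c OR NOT e) AND (NOT d OR NOT c OR NOT e)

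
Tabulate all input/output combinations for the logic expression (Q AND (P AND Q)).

P | Q | Output
--------------
0 | 0 | 0
0 | 1 | 0
1 | 0 | 0
1 | 1 | 1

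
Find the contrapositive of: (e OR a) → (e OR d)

Contrapositive: NOT (e OR d) → NOT (e OR a)
Note: A statement and its contrapositive are logically equivalent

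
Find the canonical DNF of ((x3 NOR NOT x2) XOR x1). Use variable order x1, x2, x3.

(NOT x1 AND x2 AND NOT x3) OR (x1 AND NOT x2 AND NOT x3) OR (x1 AND NOT x2 AND x3) OR (x1 AND x2 AND x3)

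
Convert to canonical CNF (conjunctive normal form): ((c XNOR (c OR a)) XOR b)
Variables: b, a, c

(b OR NOT a OR c) AND (NOT b OR a OR c) AND (NOT b OR a OR NOT c) AND (NOT b OR NOT a OR NOT c)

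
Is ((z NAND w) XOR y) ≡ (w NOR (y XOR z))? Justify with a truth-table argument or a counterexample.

No. Counterexample: with z=0, y=0, w=1, Expression 1 = 1 but Expression 2 = 0.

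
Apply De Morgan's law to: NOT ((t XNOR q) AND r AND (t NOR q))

NOT (t XNOR q) OR NOT r OR NOT (t NOR q)
De Morgan's: NOT(AND of terms) = OR of negations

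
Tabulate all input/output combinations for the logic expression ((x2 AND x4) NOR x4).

x4 | x2 | Output
----------------
0 | 0 | 1
0 | 1 | 1
1 | 0 | 0
1 | 1 | 0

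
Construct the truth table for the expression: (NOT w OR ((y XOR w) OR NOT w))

y | w | Output
--------------
0 | 0 | 1
0 | 1 | 1
1 | 0 | 1
1 | 1 | 0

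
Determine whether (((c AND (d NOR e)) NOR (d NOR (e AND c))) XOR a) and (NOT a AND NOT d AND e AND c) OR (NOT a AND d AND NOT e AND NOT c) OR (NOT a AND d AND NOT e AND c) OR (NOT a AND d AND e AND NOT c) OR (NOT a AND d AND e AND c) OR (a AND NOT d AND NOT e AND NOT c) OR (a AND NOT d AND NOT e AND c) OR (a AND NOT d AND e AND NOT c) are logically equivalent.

Yes, they are equivalent — the two output columns agree on all 16 assignments:
a | d | e | c | Expression 1 | Expression 2
-------------------------------------------
0 | 0 | 0 | 0 | 0 | 0
0 | 0 | 0 | 1 | 0 | 0
0 | 0 | 1 | 0 | 0 | 0
0 | 0 | 1 | 1 | 1 | 1
0 | 1 | 0 | 0 | 1 | 1
0 | 1 | 0 | 1 | 1 | 1
0 | 1 | 1 | 0 | 1 | 1
0 | 1 | 1 | 1 | 1 | 1
1 | 0 | 0 | 0 | 1 | 1
1 | 0 | 0 | 1 | 1 | 1
1 | 0 | 1 | 0 | 1 | 1
1 | 0 | 1 | 1 | 0 | 0
1 | 1 | 0 | 0 | 0 | 0
1 | 1 | 0 | 1 | 0 | 0
1 | 1 | 1 | 0 | 0 | 0
1 | 1 | 1 | 1 | 0 | 0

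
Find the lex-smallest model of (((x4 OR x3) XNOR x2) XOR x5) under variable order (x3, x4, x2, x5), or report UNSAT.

x3=0, x4=0, x2=0, x5=0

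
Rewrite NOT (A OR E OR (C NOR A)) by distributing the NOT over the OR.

NOT A AND NOT E AND NOT (C NOR A)
De Morgan's: NOT(OR of terms) = AND of negations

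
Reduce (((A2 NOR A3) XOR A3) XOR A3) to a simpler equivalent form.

By XOR self-cancellation ((E XOR v) XOR v = E):
= (A2 NOR A3)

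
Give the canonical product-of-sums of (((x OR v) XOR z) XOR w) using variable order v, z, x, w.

ΠM(0, 3, 5, 6, 9, 11, 12, 14) = (v OR z OR x OR w) AND (v OR z OR NOT x OR NOT w) AND (v OR NOT z OR x OR NOT w) AND (v OR NOT z OR NOT x OR w) AND (NOT v OR z OR x OR NOT w) AND (NOT v OR z OR NOT x OR NOT w) AND (NOT v OR NOT z OR x OR w) AND (NOT v OR NOT z OR NOT x OR w)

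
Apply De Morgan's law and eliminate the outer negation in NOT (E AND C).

NOT E OR NOT C
De Morgan's: NOT(AND of terms) = OR of negations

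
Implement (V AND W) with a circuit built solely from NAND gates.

((V NAND W) NAND (V NAND W))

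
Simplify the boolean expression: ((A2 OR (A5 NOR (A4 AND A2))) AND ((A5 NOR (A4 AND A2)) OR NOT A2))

By distribution ((E OR v) AND (E OR NOT v) = E):
= (A5 NOR (A4 AND A2))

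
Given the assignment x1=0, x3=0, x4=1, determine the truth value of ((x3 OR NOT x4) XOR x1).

Substituting: ((0 OR NOT 1) XOR 0)
= 0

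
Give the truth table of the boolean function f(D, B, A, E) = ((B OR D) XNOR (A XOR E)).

D | B | A | E | Output
----------------------
0 | 0 | 0 | 0 | 1
0 | 0 | 0 | 1 | 0
0 | 0 | 1 | 0 | 0
0 | 0 | 1 | 1 | 1
0 | 1 | 0 | 0 | 0
0 | 1 | 0 | 1 | 1
0 | 1 | 1 | 0 | 1
0 | 1 | 1 | 1 | 0
1 | 0 | 0 | 0 | 0
1 | 0 | 0 | 1 | 1
1 | 0 | 1 | 0 | 1
1 | 0 | 1 | 1 | 0
1 | 1 | 0 | 0 | 0
1 | 1 | 0 | 1 | 1
1 | 1 | 1 | 0 | 1
1 | 1 | 1 | 1 | 0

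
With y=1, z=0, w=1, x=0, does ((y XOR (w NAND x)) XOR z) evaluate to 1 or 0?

Substituting: ((1 XOR (1 NAND 0)) XOR 0)
= 0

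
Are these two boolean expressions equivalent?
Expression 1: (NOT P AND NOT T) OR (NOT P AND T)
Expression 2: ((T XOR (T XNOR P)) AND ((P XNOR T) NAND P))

Yes, they are equivalent — the two output columns agree on all 4 assignments:
P | T | Expression 1 | Expression 2
-----------------------------------
0 | 0 | 1 | 1
0 | 1 | 1 | 1
1 | 0 | 0 | 0
1 | 1 | 0 | 0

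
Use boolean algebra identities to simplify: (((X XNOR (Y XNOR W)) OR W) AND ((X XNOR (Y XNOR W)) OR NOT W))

By distribution ((E OR v) AND (E OR NOT v) = E):
= (X XNOR (Y XNOR W))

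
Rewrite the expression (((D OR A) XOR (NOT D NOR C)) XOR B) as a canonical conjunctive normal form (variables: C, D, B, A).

(C OR D OR B OR A) AND (C OR D OR NOT B OR NOT A) AND (C OR NOT D OR B OR A) AND (C OR NOT D OR B OR NOT A) AND (NOT C OR D OR B OR A) AND (NOT C OR D OR NOT B OR NOT A) AND (NOT C OR NOT D OR NOT B OR A) AND (NOT C OR NOT D OR NOT B OR NOT A)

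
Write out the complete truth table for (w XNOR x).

w | x | Output
--------------
0 | 0 | 1
0 | 1 | 0
1 | 0 | 0
1 | 1 | 1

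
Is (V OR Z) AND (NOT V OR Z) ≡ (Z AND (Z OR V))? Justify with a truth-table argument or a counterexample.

Yes, they are equivalent — the two output columns agree on all 4 assignments:
V | Z | Expression 1 | Expression 2
-----------------------------------
0 | 0 | 0 | 0
0 | 1 | 1 | 1
1 | 0 | 0 | 0
1 | 1 | 1 | 1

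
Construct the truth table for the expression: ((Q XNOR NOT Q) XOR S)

Q | S | Output
--------------
0 | 0 | 0
0 | 1 | 1
1 | 0 | 0
1 | 1 | 1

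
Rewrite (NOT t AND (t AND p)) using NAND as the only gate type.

(((t NAND t) NAND ((t NAND p) NAND (t NAND p))) NAND ((t NAND t) NAND ((t NAND p) NAND (t NAND p))))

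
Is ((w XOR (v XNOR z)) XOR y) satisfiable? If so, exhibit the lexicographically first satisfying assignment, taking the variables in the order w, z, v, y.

w=0, z=0, v=0, y=0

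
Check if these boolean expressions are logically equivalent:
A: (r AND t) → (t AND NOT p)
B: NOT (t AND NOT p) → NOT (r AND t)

Yes, Contrapositive is always equivalent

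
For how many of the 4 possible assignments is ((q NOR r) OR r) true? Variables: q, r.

Satisfying assignments: (0,0), (0,1), (1,1)
Count: 3 out of 4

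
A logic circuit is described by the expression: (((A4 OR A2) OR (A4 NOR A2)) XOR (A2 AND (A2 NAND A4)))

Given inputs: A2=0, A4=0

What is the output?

Substituting: (((0 OR 0) OR (0 NOR 0)) XOR (0 AND (0 NAND 0)))
= 1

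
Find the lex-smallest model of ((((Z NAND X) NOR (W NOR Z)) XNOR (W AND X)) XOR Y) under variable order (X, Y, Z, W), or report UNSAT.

X=0, Y=0, Z=0, W=0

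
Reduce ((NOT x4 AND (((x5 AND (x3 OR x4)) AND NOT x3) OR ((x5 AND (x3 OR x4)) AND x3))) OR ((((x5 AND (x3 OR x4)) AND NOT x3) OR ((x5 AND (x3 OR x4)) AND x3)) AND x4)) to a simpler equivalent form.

By distribution ((E AND v) OR (E AND NOT v) = E) then distribution ((E AND v) OR (E AND NOT v) = E):
= (x5 AND (x3 OR x4))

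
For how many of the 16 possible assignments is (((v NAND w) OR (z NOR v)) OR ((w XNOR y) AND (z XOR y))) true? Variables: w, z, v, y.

Satisfying assignments: (0,0,0,0), (0,0,0,1), (0,0,1,0), (0,0,1,1), (0,1,0,0), (0,1,0,1), (0,1,1,0), (0,1,1,1), (1,0,0,0), (1,0,0,1), (1,0,1,1), (1,1,0,0), (1,1,0,1)
Count: 13 out of 16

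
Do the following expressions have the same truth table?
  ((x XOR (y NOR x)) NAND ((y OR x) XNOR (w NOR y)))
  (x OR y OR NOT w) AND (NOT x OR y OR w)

Yes, they are equivalent — the two output columns agree on all 8 assignments:
x | y | w | Expression 1 | Expression 2
---------------------------------------
0 | 0 | 0 | 1 | 1
0 | 0 | 1 | 0 | 0
0 | 1 | 0 | 1 | 1
0 | 1 | 1 | 1 | 1
1 | 0 | 0 | 0 | 0
1 | 0 | 1 | 1 | 1
1 | 1 | 0 | 1 | 1
1 | 1 | 1 | 1 | 1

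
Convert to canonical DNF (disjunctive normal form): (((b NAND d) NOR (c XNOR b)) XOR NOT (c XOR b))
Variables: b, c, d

(NOT b AND NOT c AND NOT d) OR (NOT b AND NOT c AND d) OR (b AND NOT c AND d) OR (b AND c AND NOT d) OR (b AND c AND d)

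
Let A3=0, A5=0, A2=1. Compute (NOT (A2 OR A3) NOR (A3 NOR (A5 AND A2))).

Substituting: (NOT (1 OR 0) NOR (0 NOR (0 AND 1)))
= 0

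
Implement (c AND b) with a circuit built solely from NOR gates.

((c NOR c) NOR (b NOR b))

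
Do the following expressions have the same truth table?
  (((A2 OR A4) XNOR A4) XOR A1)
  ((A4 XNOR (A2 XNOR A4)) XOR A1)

No. Counterexample: with A2=0, A4=0, A1=0, Expression 1 = 1 but Expression 2 = 0.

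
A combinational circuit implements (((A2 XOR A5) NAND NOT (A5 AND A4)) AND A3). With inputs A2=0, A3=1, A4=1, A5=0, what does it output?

Substituting: (((0 XOR 0) NAND NOT (0 AND 1)) AND 1)
= 1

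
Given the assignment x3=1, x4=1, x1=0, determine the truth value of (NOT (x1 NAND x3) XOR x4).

Substituting: (NOT (0 NAND 1) XOR 1)
= 1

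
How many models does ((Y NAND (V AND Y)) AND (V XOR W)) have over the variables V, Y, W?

Satisfying assignments: (0,0,1), (0,1,1), (1,0,0)
Count: 3 out of 8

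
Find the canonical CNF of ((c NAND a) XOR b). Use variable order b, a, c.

(b OR NOT a OR NOT c) AND (NOT b OR a OR c) AND (NOT b OR a OR NOT c) AND (NOT b OR NOT a OR c)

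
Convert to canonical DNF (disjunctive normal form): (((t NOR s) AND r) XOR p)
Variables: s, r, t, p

(NOT s AND NOT r AND NOT t AND p) OR (NOT s AND NOT r AND t AND p) OR (NOT s AND r AND NOT t AND NOT p) OR (NOT s AND r AND t AND p) OR (s AND NOT r AND NOT t AND p) OR (s AND NOT r AND t AND p) OR (s AND r AND NOT t AND p) OR (s AND r AND t AND p)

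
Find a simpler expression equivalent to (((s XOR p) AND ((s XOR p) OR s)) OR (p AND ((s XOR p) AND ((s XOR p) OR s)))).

By absorption (E OR (E AND v) = E) then absorption (E AND (E OR v) = E):
= (s XOR p)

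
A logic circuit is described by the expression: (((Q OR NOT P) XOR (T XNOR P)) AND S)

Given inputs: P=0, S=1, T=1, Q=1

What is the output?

Substituting: (((1 OR NOT 0) XOR (1 XNOR 0)) AND 1)
= 1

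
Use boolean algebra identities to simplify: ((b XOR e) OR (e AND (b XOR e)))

By absorption (E OR (E AND v) = E):
= (b XOR e)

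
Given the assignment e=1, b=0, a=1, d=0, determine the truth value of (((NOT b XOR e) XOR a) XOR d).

Substituting: (((NOT 0 XOR 1) XOR 1) XOR 0)
= 1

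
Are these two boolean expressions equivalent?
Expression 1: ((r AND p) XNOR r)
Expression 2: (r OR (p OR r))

No. Counterexample: with p=0, r=0, Expression 1 = 1 but Expression 2 = 0.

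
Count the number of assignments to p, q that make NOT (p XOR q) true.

Satisfying assignments: (0,0), (1,1)
Count: 2 out of 4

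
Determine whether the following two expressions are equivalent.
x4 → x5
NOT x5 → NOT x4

Yes, Contrapositive is always equivalent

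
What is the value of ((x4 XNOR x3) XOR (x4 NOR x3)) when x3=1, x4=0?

Substituting: ((0 XNOR 1) XOR (0 NOR 1))
= 0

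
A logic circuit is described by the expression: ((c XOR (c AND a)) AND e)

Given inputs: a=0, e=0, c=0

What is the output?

Substituting: ((0 XOR (0 AND 0)) AND 0)
= 0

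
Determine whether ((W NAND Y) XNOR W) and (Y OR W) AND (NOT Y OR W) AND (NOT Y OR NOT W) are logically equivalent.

Yes, they are equivalent — the two output columns agree on all 4 assignments:
Y | W | Expression 1 | Expression 2
-----------------------------------
0 | 0 | 0 | 0
0 | 1 | 1 | 1
1 | 0 | 0 | 0
1 | 1 | 0 | 0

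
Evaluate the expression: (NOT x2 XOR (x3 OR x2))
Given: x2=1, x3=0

Substituting: (NOT 1 XOR (0 OR 1))
= 1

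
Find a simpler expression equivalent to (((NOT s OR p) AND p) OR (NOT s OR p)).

By absorption (E OR (E AND v) = E):
= (NOT s OR p)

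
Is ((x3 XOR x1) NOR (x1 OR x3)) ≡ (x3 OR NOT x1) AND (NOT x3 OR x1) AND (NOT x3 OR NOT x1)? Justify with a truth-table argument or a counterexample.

Yes, they are equivalent — the two output columns agree on all 4 assignments:
x3 | x1 | Expression 1 | Expression 2
-------------------------------------
0 | 0 | 1 | 1
0 | 1 | 0 | 0
1 | 0 | 0 | 0
1 | 1 | 0 | 0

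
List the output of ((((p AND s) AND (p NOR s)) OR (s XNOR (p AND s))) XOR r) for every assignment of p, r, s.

p | r | s | Output
------------------
0 | 0 | 0 | 1
0 | 0 | 1 | 0
0 | 1 | 0 | 0
0 | 1 | 1 | 1
1 | 0 | 0 | 1
1 | 0 | 1 | 1
1 | 1 | 0 | 0
1 | 1 | 1 | 0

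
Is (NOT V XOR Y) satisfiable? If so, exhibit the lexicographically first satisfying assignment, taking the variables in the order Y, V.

Y=0, V=0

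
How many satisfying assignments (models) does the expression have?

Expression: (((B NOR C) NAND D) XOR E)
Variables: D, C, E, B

Satisfying assignments: (0,0,0,0), (0,0,0,1), (0,1,0,0), (0,1,0,1), (1,0,0,1), (1,0,1,0), (1,1,0,0), (1,1,0,1)
Count: 8 out of 16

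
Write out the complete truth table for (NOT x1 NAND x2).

x1 | x2 | Output
----------------
0 | 0 | 1
0 | 1 | 0
1 | 0 | 1
1 | 1 | 1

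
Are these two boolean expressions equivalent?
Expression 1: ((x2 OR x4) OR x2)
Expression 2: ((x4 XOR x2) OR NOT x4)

No. Counterexample: with x4=0, x2=0, Expression 1 = 0 but Expression 2 = 1.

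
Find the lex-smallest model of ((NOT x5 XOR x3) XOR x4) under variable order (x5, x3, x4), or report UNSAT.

x5=0, x3=0, x4=0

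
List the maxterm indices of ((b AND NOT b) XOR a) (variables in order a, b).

ΠM(0, 1) = (a OR b) AND (a OR NOT b)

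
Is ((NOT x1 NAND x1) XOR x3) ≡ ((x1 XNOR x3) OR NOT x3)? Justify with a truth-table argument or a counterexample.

No. Counterexample: with x1=1, x3=1, Expression 1 = 0 but Expression 2 = 1.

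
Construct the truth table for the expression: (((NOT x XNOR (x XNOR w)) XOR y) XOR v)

y | w | v | x | Output
----------------------
0 | 0 | 0 | 0 | 1
0 | 0 | 0 | 1 | 1
0 | 0 | 1 | 0 | 0
0 | 0 | 1 | 1 | 0
0 | 1 | 0 | 0 | 0
0 | 1 | 0 | 1 | 0
0 | 1 | 1 | 0 | 1
0 | 1 | 1 | 1 | 1
1 | 0 | 0 | 0 | 0
1 | 0 | 0 | 1 | 0
1 | 0 | 1 | 0 | 1
1 | 0 | 1 | 1 | 1
1 | 1 | 0 | 0 | 1
1 | 1 | 0 | 1 | 1
1 | 1 | 1 | 0 | 0
1 | 1 | 1 | 1 | 0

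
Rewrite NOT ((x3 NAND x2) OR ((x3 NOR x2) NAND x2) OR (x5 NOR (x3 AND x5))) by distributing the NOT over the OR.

NOT (x3 NAND x2) AND NOT ((x3 NOR x2) NAND x2) AND NOT (x5 NOR (x3 AND x5))
De Morgan's: NOT(OR of terms) = AND of negations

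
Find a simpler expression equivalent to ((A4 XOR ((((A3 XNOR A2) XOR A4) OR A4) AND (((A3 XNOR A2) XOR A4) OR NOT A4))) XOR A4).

By XOR self-cancellation ((E XOR v) XOR v = E) then distribution ((E OR v) AND (E OR NOT v) = E):
= ((A3 XNOR A2) XOR A4)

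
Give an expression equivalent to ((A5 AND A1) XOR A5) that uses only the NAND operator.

((((A5 NAND A1) NAND (A5 NAND A1)) NAND (((A5 NAND A1) NAND (A5 NAND A1)) NAND A5)) NAND (A5 NAND (((A5 NAND A1) NAND (A5 NAND A1)) NAND A5)))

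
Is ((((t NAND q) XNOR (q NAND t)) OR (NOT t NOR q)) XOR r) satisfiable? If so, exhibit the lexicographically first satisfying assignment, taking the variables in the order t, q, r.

t=0, q=0, r=0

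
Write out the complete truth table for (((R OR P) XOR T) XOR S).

T | R | P | S | Output
----------------------
0 | 0 | 0 | 0 | 0
0 | 0 | 0 | 1 | 1
0 | 0 | 1 | 0 | 1
0 | 0 | 1 | 1 | 0
0 | 1 | 0 | 0 | 1
0 | 1 | 0 | 1 | 0
0 | 1 | 1 | 0 | 1
0 | 1 | 1 | 1 | 0
1 | 0 | 0 | 0 | 1
1 | 0 | 0 | 1 | 0
1 | 0 | 1 | 0 | 0
1 | 0 | 1 | 1 | 1
1 | 1 | 0 | 0 | 0
1 | 1 | 0 | 1 | 1
1 | 1 | 1 | 0 | 0
1 | 1 | 1 | 1 | 1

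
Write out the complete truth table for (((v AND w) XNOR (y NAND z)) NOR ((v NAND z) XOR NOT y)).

z | v | y | w | Output
----------------------
0 | 0 | 0 | 0 | 1
0 | 0 | 0 | 1 | 1
0 | 0 | 1 | 0 | 0
0 | 0 | 1 | 1 | 0
0 | 1 | 0 | 0 | 1
0 | 1 | 0 | 1 | 0
0 | 1 | 1 | 0 | 0
0 | 1 | 1 | 1 | 0
1 | 0 | 0 | 0 | 1
1 | 0 | 0 | 1 | 1
1 | 0 | 1 | 0 | 0
1 | 0 | 1 | 1 | 0
1 | 1 | 0 | 0 | 0
1 | 1 | 0 | 1 | 0
1 | 1 | 1 | 0 | 0
1 | 1 | 1 | 1 | 1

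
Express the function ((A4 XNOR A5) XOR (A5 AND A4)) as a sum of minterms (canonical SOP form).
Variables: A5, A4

Σm(0) = (NOT A5 AND NOT A4)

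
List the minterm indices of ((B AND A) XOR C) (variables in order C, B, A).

Σm(3, 4, 5, 6) = (NOT C AND B AND A) OR (C AND NOT B AND NOT A) OR (C AND NOT B AND A) OR (C AND B AND NOT A)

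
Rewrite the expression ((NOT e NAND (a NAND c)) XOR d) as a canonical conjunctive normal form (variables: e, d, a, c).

(e OR d OR a OR c) AND (e OR d OR a OR NOT c) AND (e OR d OR NOT a OR c) AND (e OR NOT d OR NOT a OR NOT c) AND (NOT e OR NOT d OR a OR c) AND (NOT e OR NOT d OR a OR NOT c) AND (NOT e OR NOT d OR NOT a OR c) AND (NOT e OR NOT d OR NOT a OR NOT c)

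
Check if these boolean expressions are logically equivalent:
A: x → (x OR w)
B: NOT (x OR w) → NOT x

Yes, Contrapositive is always equivalent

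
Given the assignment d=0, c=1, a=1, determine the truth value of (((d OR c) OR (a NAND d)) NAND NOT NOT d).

Substituting: (((0 OR 1) OR (1 NAND 0)) NAND NOT NOT 0)
= 1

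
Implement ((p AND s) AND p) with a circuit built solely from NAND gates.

((((p NAND s) NAND (p NAND s)) NAND p) NAND (((p NAND s) NAND (p NAND s)) NAND p))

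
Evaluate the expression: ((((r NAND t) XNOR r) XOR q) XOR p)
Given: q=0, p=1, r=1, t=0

Substituting: ((((1 NAND 0) XNOR 1) XOR 0) XOR 1)
= 0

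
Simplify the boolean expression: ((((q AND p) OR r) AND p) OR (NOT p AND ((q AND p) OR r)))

By distribution ((E AND v) OR (E AND NOT v) = E):
= ((q AND p) OR r)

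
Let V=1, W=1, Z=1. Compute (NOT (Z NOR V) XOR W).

Substituting: (NOT (1 NOR 1) XOR 1)
= 0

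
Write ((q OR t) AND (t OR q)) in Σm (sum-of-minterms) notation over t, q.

Σm(1, 2, 3) = (NOT t AND q) OR (t AND NOT q) OR (t AND q)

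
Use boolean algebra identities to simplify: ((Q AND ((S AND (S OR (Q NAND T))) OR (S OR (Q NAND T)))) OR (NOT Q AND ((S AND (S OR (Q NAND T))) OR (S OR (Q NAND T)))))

By distribution ((E AND v) OR (E AND NOT v) = E) then absorption (E OR (E AND v) = E):
= (S OR (Q NAND T))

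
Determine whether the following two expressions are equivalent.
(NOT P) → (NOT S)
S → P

Yes, Contrapositive is always equivalent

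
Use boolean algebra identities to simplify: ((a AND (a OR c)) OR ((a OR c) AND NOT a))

By distribution ((E AND v) OR (E AND NOT v) = E):
= (a OR c)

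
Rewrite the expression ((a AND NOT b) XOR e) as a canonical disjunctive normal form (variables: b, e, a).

(NOT b AND NOT e AND a) OR (NOT b AND e AND NOT a) OR (b AND e AND NOT a) OR (b AND e AND a)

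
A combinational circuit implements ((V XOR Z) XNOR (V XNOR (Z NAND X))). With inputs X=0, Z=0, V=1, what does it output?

Substituting: ((1 XOR 0) XNOR (1 XNOR (0 NAND 0)))
= 1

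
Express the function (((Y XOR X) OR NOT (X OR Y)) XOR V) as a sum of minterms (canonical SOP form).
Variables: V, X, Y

Σm(0, 1, 2, 7) = (NOT V AND NOT X AND NOT Y) OR (NOT V AND NOT X AND Y) OR (NOT V AND X AND NOT Y) OR (V AND X AND Y)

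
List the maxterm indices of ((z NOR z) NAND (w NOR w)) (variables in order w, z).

ΠM(0) = (w OR z)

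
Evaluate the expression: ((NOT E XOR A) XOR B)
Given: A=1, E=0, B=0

Substituting: ((NOT 0 XOR 1) XOR 0)
= 0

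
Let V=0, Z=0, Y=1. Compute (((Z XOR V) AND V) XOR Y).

Substituting: (((0 XOR 0) AND 0) XOR 1)
= 1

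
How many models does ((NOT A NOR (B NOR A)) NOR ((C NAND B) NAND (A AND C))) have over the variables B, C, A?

No assignment satisfies the expression.
Count: 0 out of 8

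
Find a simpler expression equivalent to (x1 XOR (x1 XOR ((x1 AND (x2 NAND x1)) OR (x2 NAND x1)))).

By XOR self-cancellation ((E XOR v) XOR v = E) then absorption (E OR (E AND v) = E):
= (x2 NAND x1)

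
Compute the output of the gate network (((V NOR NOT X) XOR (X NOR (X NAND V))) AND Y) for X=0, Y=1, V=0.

Substituting: (((0 NOR NOT 0) XOR (0 NOR (0 NAND 0))) AND 1)
= 0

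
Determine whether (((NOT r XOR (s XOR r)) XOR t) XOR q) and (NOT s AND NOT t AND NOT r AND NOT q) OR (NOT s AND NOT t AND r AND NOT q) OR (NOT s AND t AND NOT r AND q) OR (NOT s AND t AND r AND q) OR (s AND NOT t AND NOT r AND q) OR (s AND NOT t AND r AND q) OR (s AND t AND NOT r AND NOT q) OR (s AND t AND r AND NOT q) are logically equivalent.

Yes, they are equivalent — the two output columns agree on all 16 assignments:
s | t | r | q | Expression 1 | Expression 2
-------------------------------------------
0 | 0 | 0 | 0 | 1 | 1
0 | 0 | 0 | 1 | 0 | 0
0 | 0 | 1 | 0 | 1 | 1
0 | 0 | 1 | 1 | 0 | 0
0 | 1 | 0 | 0 | 0 | 0
0 | 1 | 0 | 1 | 1 | 1
0 | 1 | 1 | 0 | 0 | 0
0 | 1 | 1 | 1 | 1 | 1
1 | 0 | 0 | 0 | 0 | 0
1 | 0 | 0 | 1 | 1 | 1
1 | 0 | 1 | 0 | 0 | 0
1 | 0 | 1 | 1 | 1 | 1
1 | 1 | 0 | 0 | 1 | 1
1 | 1 | 0 | 1 | 0 | 0
1 | 1 | 1 | 0 | 1 | 1
1 | 1 | 1 | 1 | 0 | 0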